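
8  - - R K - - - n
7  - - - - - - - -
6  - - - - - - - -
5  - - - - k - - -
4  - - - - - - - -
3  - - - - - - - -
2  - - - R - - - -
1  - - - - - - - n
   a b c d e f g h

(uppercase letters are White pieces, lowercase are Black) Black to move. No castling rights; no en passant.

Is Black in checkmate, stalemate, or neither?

Black to move; black king on e5.
In check: no.
Legal moves for Black: Nf7+, Ng6, Kf6, Ke6, Kf5, Kf4, Ke4, Ng3, Nf2.
Black has 9 legal moves and is not in check → neither.

neither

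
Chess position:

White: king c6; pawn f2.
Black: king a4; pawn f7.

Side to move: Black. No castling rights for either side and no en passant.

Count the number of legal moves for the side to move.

Black to move; king on a4.
In check: no.
Legal moves: Ka5, Kb4, Kb3, Ka3, f6, f5.
Count: 6.

6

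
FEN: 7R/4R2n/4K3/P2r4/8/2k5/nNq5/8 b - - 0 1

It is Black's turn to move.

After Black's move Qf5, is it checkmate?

After Qf5: white king on e6; in check: yes, from the black queen on f5.
King squares — d5: attacked by Qf5; e5: attacked by Rd5; f5: attacked by Rd5; d6: attacked by Rd5; f6: attacked by Qf5; d7: attacked by Rd5; e7: own rook; f7: attacked by Qf5.
White has no legal moves → checkmate.

yes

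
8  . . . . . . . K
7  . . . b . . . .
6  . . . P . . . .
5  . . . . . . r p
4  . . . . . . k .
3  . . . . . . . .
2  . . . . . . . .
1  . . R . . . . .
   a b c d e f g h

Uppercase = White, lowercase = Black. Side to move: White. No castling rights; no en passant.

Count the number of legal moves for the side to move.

15

White to move; king on h8.
In check: no.
Legal moves: Kh7, Rc8, Rc7, Rc6, Rc5, Rc4+, Rc3, Rc2, Rh1, Rg1+, Rf1, Re1, Rd1, Rb1, Ra1.
Count: 15.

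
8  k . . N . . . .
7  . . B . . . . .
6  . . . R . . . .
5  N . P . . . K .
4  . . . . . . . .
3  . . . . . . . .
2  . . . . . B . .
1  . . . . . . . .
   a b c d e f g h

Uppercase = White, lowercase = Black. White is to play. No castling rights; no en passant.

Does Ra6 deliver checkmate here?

After Ra6: black king on a8; in check: yes, from the white rook on a6.
King squares — a7: attacked by Ra6; b7: attacked by Na5; b8: attacked by Bc7.
Black has no legal moves → checkmate.

yes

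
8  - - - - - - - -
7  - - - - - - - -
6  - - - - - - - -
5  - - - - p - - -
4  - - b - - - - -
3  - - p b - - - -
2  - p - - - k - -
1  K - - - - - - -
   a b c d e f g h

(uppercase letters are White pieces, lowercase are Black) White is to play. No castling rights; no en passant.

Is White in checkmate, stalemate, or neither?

checkmate

White to move; white king on a1.
In check: yes, from the black pawn on b2.
King squares — b1: attacked by Bd3; a2: attacked by Bc4; b2: attacked by Pc3.
Legal moves for White: none.
In check with no legal moves → checkmate.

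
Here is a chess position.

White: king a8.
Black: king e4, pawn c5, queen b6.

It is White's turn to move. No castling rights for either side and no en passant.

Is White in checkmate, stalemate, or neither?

White to move; white king on a8.
In check: no.
King squares — a7: attacked by Qb6; b7: attacked by Qb6; b8: attacked by Qb6.
Legal moves for White: none.
Not in check and no legal moves → stalemate.

stalemate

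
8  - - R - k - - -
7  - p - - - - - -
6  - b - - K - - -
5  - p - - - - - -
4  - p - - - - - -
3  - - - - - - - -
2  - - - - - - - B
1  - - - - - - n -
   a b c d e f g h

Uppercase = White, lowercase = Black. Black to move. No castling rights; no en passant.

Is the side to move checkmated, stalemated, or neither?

Black to move; black king on e8.
In check: yes, from the white rook on c8.
King squares — d7: attacked by Ke6; e7: attacked by Ke6; f7: attacked by Ke6; d8: attacked by Rc8; f8: attacked by Rc8.
Legal moves for Black: Bd8.
Black is in check but has 1 legal move → neither.

neither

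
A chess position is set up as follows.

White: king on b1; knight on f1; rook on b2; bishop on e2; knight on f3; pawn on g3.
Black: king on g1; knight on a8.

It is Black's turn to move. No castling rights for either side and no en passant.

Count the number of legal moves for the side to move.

Black to move; king on g1.
In check: yes, from the white knight on f3.
Legal moves: Kg2, Kf2, Kh1.
Count: 3.

3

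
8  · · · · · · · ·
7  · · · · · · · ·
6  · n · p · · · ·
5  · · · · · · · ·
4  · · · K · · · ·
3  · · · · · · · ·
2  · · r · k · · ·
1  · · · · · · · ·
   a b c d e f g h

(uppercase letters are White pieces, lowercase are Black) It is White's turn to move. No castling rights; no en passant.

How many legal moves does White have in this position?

1

White to move; king on d4.
In check: no.
Legal moves: Ke4.
Count: 1.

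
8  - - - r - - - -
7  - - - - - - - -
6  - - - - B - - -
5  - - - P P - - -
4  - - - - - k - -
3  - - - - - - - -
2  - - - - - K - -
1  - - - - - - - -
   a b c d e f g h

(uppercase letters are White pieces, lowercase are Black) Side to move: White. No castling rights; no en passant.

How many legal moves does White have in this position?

13

White to move; king on f2.
In check: no.
Legal moves: Bg8, Bc8, Bf7, Bd7, Bf5, Bg4, Bh3, Kg2, Ke2, Kg1, Kf1, Ke1, d6.
Count: 13.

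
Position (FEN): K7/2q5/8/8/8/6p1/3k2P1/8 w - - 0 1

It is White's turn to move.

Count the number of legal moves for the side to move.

0

White to move; king on a8.
In check: no.
Legal moves: none.
Count: 0.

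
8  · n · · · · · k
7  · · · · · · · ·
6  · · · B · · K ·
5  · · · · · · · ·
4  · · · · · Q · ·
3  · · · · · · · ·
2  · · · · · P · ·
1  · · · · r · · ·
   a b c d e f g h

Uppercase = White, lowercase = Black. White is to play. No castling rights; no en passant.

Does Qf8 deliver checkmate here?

yes

After Qf8: black king on h8; in check: yes, from the white queen on f8.
King squares — g7: attacked by Kg6; h7: attacked by Kg6; g8: attacked by Qf8.
Black has no legal moves → checkmate.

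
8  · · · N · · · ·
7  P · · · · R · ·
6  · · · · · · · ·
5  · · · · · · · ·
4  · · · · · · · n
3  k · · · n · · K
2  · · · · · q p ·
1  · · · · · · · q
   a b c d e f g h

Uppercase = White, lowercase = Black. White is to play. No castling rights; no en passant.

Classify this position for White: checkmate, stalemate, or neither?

checkmate

White to move; white king on h3.
In check: yes, from the black queen on h1.
King squares — g2: attacked by Qh1; h2: attacked by Qh1; g3: attacked by Qf2; g4: attacked by Ne3; h4: attacked by Qh1.
Legal moves for White: none.
In check with no legal moves → checkmate.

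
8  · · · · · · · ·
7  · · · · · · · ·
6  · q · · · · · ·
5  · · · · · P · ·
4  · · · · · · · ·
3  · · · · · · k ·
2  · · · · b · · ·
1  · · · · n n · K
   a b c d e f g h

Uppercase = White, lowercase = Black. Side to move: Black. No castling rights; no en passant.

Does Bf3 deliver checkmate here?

yes

After Bf3: white king on h1; in check: yes, from the black bishop on f3.
King squares — g1: attacked by Qb6; g2: attacked by Ne1; h2: attacked by Nf1.
White has no legal moves → checkmate.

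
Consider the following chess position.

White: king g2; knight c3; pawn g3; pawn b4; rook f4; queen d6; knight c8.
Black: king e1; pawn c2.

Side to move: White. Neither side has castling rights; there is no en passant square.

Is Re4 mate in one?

After Re4: black king on e1; in check: yes, from the white rook on e4.
King squares — d1: attacked by Nc3; f1: attacked by Kg2; d2: attacked by Qd6; e2: attacked by Nc3; f2: attacked by Kg2.
Black has no legal moves → checkmate.

yes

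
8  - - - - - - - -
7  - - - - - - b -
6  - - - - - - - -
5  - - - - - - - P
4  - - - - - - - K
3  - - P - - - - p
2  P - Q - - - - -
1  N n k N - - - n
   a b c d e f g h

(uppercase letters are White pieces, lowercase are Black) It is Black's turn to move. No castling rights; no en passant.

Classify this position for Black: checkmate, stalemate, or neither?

Black to move; black king on c1.
In check: yes, from the white queen on c2.
King squares — b1: own knight; d1: attacked by Qc2; b2: attacked by Nd1; c2: attacked by Na1; d2: attacked by Qc2.
Legal moves for Black: none.
In check with no legal moves → checkmate.

checkmate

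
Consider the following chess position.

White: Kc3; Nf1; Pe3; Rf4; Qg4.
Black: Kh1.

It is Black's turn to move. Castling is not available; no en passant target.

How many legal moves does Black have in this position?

0

Black to move; king on h1.
In check: no.
Legal moves: none.
Count: 0.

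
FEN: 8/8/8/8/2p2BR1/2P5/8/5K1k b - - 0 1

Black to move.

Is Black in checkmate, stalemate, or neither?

stalemate

Black to move; black king on h1.
In check: no.
King squares — g1: attacked by Kf1; g2: attacked by Kf1; h2: attacked by Bf4.
Legal moves for Black: none.
Not in check and no legal moves → stalemate.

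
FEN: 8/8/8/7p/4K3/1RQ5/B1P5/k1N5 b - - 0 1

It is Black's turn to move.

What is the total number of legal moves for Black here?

Black to move; king on a1.
In check: yes, from the white queen on c3.
Legal moves: none.
Count: 0.

0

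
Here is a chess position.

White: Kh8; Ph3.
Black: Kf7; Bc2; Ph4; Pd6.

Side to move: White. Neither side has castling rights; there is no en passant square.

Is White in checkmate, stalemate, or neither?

White to move; white king on h8.
In check: no.
King squares — g7: attacked by Kf7; h7: attacked by Bc2; g8: attacked by Kf7.
Legal moves for White: none.
Not in check and no legal moves → stalemate.

stalemate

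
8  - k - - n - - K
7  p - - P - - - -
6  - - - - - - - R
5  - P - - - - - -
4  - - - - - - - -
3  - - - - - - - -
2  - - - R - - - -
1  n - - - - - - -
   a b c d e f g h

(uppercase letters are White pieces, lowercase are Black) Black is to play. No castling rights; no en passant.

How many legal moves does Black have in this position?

11

Black to move; king on b8.
In check: no.
Legal moves: Ng7, Nc7, Nf6, Nd6, Ka8, Kc7, Kb7, Nb3, Nc2, a6, a5.
Count: 11.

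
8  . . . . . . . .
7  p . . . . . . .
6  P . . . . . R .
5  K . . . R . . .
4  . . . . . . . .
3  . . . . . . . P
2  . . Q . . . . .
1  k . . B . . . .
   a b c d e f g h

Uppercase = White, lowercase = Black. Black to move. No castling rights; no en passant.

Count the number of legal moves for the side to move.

Black to move; king on a1.
In check: no.
Legal moves: none.
Count: 0.

0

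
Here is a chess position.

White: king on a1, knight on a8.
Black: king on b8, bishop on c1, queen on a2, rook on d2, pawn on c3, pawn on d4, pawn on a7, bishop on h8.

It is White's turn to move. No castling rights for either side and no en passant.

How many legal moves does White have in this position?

0

White to move; king on a1.
In check: yes, from the black queen on a2.
Legal moves: none.
Count: 0.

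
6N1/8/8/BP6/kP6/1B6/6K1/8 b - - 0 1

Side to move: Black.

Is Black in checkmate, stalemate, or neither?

Black to move; black king on a4.
In check: yes, from the white bishop on b3.
King squares — a3: available; b3: available; b4: attacked by Ba5; a5: attacked by Pb4; b5: available.
Legal moves for Black: Kxb5, Kxb3, Ka3.
Black is in check but has 3 legal moves → neither.

neither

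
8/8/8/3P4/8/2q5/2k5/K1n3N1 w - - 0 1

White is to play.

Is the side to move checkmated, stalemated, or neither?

White to move; white king on a1.
In check: yes, from the black queen on c3.
King squares — b1: attacked by Kc2; a2: attacked by Nc1; b2: attacked by Kc2.
Legal moves for White: none.
In check with no legal moves → checkmate.

checkmate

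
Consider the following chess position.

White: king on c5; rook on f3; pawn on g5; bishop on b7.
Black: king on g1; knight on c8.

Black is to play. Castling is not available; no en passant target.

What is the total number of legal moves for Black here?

Black to move; king on g1.
In check: no.
Legal moves: Ne7, Na7, Nd6, Nb6, Kh2, Kg2, Kh1.
Count: 7.

7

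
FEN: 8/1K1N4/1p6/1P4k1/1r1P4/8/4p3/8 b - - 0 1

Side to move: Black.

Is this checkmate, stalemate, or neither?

Black to move; black king on g5.
In check: no.
Legal moves for Black: Kh6, Kg6, Kh5, Kf5, Kh4, Kg4, Kf4, Rxb5, Rxd4, Rc4, Ra4, Rb3, Rb2, Rb1, e1=Q, e1=R, e1=B, e1=N.
Black has 18 legal moves and is not in check → neither.

neither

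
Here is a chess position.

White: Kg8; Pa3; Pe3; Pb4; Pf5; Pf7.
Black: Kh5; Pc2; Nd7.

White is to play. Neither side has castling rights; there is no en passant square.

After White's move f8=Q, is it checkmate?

no

After f8=Q: black king on h5; in check: no.
Black is not in check, so this cannot be checkmate.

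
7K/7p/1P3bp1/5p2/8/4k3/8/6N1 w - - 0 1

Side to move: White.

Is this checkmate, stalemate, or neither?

White to move; white king on h8.
In check: yes, from the black bishop on f6.
Legal moves for White: Kg8, Kxh7.
White is in check but has 2 legal moves → neither.

neither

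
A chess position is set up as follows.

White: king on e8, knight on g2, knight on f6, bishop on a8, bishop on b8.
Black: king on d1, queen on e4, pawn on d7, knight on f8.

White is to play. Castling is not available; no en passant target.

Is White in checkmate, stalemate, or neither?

White to move; white king on e8.
In check: yes, from the black queen on e4.
King squares — d7: attacked by Nf8; e7: attacked by Qe4; f7: available; d8: available; f8: available.
Legal moves for White: Kxf8, Kd8, Kf7, Be5, Bxe4, Nxe4.
White is in check but has 6 legal moves → neither.

neither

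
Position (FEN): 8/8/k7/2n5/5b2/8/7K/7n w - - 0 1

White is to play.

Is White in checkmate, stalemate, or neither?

White to move; white king on h2.
In check: yes, from the black bishop on f4.
King squares — g1: available; h1: available; g2: available; g3: attacked by Nh1; h3: available.
Legal moves for White: Kh3, Kg2, Kxh1, Kg1.
White is in check but has 4 legal moves → neither.

neither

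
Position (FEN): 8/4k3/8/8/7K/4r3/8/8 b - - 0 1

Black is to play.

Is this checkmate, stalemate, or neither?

neither

Black to move; black king on e7.
In check: no.
Legal moves for Black include: Kf8, Ke8, Kd8, Kf7, Kd7, Kf6, Ke6, Kd6, Re6, Re5, Re4+, Rh3+, Rg3, Rf3, Rd3, Rc3, Rb3, Ra3, ... (list truncated; more exist).
Black has legal moves and is not in check → neither.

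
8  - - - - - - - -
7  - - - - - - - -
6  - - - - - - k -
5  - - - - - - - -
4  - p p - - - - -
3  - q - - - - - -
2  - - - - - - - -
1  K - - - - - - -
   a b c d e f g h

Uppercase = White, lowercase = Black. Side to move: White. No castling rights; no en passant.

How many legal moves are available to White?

White to move; king on a1.
In check: no.
Legal moves: none.
Count: 0.

0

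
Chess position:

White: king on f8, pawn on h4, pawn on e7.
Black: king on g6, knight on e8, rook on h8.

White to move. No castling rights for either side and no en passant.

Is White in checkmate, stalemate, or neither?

White to move; white king on f8.
In check: yes, from the black rook on h8.
King squares — e7: own pawn; f7: attacked by Kg6; g7: attacked by Kg6; e8: attacked by Rh8; g8: attacked by Rh8.
Legal moves for White: none.
In check with no legal moves → checkmate.

checkmate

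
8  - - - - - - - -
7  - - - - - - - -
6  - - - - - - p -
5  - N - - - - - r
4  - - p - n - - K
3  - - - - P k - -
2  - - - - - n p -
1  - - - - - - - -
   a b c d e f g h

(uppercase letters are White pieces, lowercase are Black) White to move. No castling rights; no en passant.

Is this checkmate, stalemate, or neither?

checkmate

White to move; white king on h4.
In check: yes, from the black rook on h5.
King squares — g3: attacked by Kf3; h3: attacked by Nf2; g4: attacked by Nf2; g5: attacked by Ne4; h5: attacked by Pg6.
Legal moves for White: none.
In check with no legal moves → checkmate.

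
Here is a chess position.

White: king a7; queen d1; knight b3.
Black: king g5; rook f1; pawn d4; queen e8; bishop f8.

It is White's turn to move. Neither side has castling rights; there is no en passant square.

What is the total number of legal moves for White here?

22

White to move; king on a7.
In check: no.
Legal moves: Kb7, Kb6, Ka6, Nc5, Na5, Nxd4, Nd2, Nc1, Na1, Qh5+, Qg4+, Qxd4, Qf3, Qd3, Qe2, Qd2+, Qc2, Qxf1, Qe1, Qc1+, Qb1, Qa1.
Count: 22.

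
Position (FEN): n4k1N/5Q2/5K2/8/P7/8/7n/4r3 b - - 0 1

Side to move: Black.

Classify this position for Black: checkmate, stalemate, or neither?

checkmate

Black to move; black king on f8.
In check: yes, from the white queen on f7.
King squares — e7: attacked by Kf6; f7: attacked by Kf6; g7: attacked by Kf6; e8: attacked by Qf7; g8: attacked by Qf7.
Legal moves for Black: none.
In check with no legal moves → checkmate.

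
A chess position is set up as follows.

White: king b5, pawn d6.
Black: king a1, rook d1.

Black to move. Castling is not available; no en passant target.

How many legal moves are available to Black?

14

Black to move; king on a1.
In check: no.
Legal moves: Rxd6, Rd5+, Rd4, Rd3, Rd2, Rh1, Rg1, Rf1, Re1, Rc1, Rb1+, Kb2, Ka2, Kb1.
Count: 14.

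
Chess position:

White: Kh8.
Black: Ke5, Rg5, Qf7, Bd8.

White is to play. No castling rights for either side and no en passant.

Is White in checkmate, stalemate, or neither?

stalemate

White to move; white king on h8.
In check: no.
King squares — g7: attacked by Rg5; h7: attacked by Qf7; g8: attacked by Rg5.
Legal moves for White: none.
Not in check and no legal moves → stalemate.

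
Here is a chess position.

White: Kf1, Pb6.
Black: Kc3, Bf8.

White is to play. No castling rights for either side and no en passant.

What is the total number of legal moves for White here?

6

White to move; king on f1.
In check: no.
Legal moves: Kg2, Kf2, Ke2, Kg1, Ke1, b7.
Count: 6.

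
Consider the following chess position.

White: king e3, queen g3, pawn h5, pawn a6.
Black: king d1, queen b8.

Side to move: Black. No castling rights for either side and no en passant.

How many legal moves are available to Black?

22

Black to move; king on d1.
In check: no.
Legal moves: Qh8, Qg8, Qf8, Qe8+, Qd8, Qc8, Qa8, Qc7, Qb7, Qa7+, Qd6, Qb6+, Qe5+, Qb5, Qf4+, Qb4, Qxg3+, Qb3+, Qb2, Qb1, Kc2, Kc1.
Count: 22.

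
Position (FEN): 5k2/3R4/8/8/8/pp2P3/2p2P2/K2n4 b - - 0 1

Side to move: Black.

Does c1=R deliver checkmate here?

After c1=R: white king on a1; in check: yes, from the black rook on c1.
King squares — b1: attacked by Rc1; a2: attacked by Pb3; b2: attacked by Nd1.
White has no legal moves → checkmate.

yes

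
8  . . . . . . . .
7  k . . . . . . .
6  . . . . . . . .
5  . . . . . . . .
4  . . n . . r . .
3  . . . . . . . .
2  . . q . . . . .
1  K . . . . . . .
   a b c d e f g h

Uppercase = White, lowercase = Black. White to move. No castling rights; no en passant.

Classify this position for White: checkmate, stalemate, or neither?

stalemate

White to move; white king on a1.
In check: no.
King squares — b1: attacked by Qc2; a2: attacked by Qc2; b2: attacked by Qc2.
Legal moves for White: none.
Not in check and no legal moves → stalemate.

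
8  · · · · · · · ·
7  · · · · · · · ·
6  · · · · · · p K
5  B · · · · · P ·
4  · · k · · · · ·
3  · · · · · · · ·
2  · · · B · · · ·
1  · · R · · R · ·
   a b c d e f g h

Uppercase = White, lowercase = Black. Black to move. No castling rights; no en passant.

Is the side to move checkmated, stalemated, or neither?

neither

Black to move; black king on c4.
In check: yes, from the white rook on c1.
Legal moves for Black: Kd5, Kb5, Kd4, Kd3, Kb3.
Black is in check but has 5 legal moves → neither.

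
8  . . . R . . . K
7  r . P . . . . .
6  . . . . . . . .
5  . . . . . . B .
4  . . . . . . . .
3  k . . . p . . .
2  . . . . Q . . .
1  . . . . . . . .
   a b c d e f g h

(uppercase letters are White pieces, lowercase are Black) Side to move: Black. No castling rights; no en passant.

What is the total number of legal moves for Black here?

9

Black to move; king on a3.
In check: no.
Legal moves: Ra8, Rxc7, Rb7, Ra6, Ra5, Ra4, Kb4, Ka4, Kb3.
Count: 9.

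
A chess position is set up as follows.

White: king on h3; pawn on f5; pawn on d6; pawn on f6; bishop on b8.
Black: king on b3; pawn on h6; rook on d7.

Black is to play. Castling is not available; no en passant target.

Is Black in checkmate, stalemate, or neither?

neither

Black to move; black king on b3.
In check: no.
Legal moves for Black: Rd8, Rh7, Rg7, Rf7, Re7, Rc7, Rb7, Ra7, Rxd6, Kc4, Kb4, Ka4, Kc3, Ka3, Kc2, Kb2, Ka2, h5.
Black has 18 legal moves and is not in check → neither.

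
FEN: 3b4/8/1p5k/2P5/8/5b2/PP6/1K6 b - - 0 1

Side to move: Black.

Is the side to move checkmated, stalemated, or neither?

neither

Black to move; black king on h6.
In check: no.
Legal moves for Black include: Be7, Bc7, Bf6, Bg5, Bh4, Kh7, Kg7, Kg6, Kh5, Kg5, Ba8, Bb7, Bc6, Bh5, Bd5, Bg4, Be4+, Bg2, ... (list truncated; more exist).
Black has legal moves and is not in check → neither.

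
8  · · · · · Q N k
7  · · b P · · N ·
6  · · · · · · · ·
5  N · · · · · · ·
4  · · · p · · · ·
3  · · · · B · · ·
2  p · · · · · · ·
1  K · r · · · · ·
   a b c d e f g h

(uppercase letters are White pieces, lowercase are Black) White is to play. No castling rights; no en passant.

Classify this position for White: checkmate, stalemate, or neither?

neither

White to move; white king on a1.
In check: yes, from the black rook on c1.
Legal moves for White: Kb2, Kxa2, Bxc1.
White is in check but has 3 legal moves → neither.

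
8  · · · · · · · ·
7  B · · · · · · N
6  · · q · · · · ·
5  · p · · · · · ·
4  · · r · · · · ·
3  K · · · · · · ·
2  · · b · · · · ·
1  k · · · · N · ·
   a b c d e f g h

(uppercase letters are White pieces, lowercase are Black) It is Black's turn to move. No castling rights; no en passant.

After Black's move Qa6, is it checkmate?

After Qa6: white king on a3; in check: yes, from the black queen on a6.
King squares — a2: attacked by Ka1; b2: attacked by Ka1; b3: attacked by Bc2; a4: attacked by Bc2; b4: attacked by Rc4.
White has no legal moves → checkmate.

yes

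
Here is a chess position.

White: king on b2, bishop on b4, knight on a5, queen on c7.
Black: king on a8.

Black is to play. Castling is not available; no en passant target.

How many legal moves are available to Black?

Black to move; king on a8.
In check: no.
Legal moves: none.
Count: 0.

0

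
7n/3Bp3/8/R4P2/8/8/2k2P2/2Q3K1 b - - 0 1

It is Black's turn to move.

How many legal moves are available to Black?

3

Black to move; king on c2.
In check: yes, from the white queen on c1.
Legal moves: Kd3, Kb3, Kxc1.
Count: 3.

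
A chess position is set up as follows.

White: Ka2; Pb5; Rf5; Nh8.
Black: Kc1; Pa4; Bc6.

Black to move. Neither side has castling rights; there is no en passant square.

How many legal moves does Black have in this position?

14

Black to move; king on c1.
In check: no.
Legal moves: Be8, Ba8, Bd7, Bb7, Bd5+, Bxb5, Be4, Bf3, Bg2, Bh1, Kd2, Kc2, Kd1, a3.
Count: 14.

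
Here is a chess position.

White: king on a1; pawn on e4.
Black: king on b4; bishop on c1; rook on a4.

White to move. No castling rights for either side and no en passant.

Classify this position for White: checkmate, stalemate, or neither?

neither

White to move; white king on a1.
In check: yes, from the black rook on a4.
King squares — b1: available; a2: attacked by Ra4; b2: attacked by Bc1.
Legal moves for White: Kb1.
White is in check but has 1 legal move → neither.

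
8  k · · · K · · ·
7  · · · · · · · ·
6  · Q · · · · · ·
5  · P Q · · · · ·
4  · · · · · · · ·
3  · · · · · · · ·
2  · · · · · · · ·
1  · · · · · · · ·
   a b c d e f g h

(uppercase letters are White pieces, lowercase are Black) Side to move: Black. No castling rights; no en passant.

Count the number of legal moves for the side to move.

0

Black to move; king on a8.
In check: no.
Legal moves: none.
Count: 0.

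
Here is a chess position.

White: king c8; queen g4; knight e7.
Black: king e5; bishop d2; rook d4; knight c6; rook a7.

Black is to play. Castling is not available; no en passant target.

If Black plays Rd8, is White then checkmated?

After Rd8: white king on c8; in check: yes, from the black rook on d8.
King squares — b7: attacked by Ra7; c7: attacked by Ra7; d7: attacked by Ra7; b8: attacked by Nc6; d8: attacked by Nc6.
White has no legal moves → checkmate.

yes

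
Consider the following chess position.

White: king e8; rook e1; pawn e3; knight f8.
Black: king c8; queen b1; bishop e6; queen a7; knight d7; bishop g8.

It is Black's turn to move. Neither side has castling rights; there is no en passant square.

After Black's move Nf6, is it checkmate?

yes

After Nf6: white king on e8; in check: yes, from the black knight on f6.
King squares — d7: attacked by Be6; e7: attacked by Qa7; f7: attacked by Be6; d8: attacked by Kc8; f8: own knight.
White has no legal moves → checkmate.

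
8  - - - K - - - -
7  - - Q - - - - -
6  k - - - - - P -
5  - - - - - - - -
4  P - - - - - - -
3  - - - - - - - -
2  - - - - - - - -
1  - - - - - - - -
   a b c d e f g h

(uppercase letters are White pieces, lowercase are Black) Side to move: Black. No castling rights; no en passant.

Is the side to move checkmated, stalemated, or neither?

stalemate

Black to move; black king on a6.
In check: no.
King squares — a5: attacked by Qc7; b5: attacked by Pa4; b6: attacked by Qc7; a7: attacked by Qc7; b7: attacked by Qc7.
Legal moves for Black: none.
Not in check and no legal moves → stalemate.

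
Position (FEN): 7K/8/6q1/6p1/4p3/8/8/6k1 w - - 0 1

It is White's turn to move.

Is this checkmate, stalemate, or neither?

White to move; white king on h8.
In check: no.
King squares — g7: attacked by Qg6; h7: attacked by Qg6; g8: attacked by Qg6.
Legal moves for White: none.
Not in check and no legal moves → stalemate.

stalemate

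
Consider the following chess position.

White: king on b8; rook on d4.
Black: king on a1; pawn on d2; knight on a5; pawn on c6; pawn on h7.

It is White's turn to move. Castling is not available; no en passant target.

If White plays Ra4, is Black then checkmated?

no

After Ra4: black king on a1; in check: yes, from the white rook on a4.
Black has 2 legal replies: Kb2, Kb1.
In check but a legal move exists → not checkmate.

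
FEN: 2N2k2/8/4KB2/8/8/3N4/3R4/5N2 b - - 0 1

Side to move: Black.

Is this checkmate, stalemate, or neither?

neither

Black to move; black king on f8.
In check: no.
Legal moves for Black: Kg8, Ke8.
Black has 2 legal moves and is not in check → neither.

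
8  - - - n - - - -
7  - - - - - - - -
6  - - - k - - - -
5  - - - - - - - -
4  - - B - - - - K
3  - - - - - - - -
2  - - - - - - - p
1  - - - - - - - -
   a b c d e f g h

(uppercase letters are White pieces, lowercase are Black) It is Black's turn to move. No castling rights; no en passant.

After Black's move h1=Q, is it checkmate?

no

After h1=Q: white king on h4; in check: yes, from the black queen on h1.
White has 3 legal replies: Kg5, Kg4, Kg3.
In check but a legal move exists → not checkmate.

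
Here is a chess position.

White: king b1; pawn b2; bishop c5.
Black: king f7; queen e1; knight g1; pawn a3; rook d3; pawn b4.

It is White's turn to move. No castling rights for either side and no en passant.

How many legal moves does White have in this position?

2

White to move; king on b1.
In check: yes, from the black queen on e1.
Legal moves: Kc2, Ka2.
Count: 2.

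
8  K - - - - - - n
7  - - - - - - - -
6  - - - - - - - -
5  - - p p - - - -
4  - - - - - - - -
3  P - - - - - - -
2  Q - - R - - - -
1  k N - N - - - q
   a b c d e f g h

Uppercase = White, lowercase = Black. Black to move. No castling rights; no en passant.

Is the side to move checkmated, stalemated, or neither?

checkmate

Black to move; black king on a1.
In check: yes, from the white queen on a2.
King squares — b1: attacked by Qa2; a2: attacked by Rd2; b2: attacked by Nd1.
Legal moves for Black: none.
In check with no legal moves → checkmate.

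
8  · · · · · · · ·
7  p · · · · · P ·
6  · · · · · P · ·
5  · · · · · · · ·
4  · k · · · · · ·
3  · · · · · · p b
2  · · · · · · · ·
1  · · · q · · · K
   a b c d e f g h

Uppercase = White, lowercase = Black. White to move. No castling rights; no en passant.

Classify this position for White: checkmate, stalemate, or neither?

White to move; white king on h1.
In check: yes, from the black queen on d1.
King squares — g1: attacked by Qd1; g2: attacked by Bh3; h2: attacked by Pg3.
Legal moves for White: none.
In check with no legal moves → checkmate.

checkmate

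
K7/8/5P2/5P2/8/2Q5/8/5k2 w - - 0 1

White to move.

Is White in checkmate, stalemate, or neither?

neither

White to move; white king on a8.
In check: no.
Legal moves for White include: Kb8, Kb7, Ka7, Qc8, Qc7, Qc6, Qe5, Qc5, Qa5, Qd4, Qc4+, Qb4, Qh3+, Qg3, Qf3+, Qe3, Qd3+, Qb3, ... (list truncated; more exist).
White has legal moves and is not in check → neither.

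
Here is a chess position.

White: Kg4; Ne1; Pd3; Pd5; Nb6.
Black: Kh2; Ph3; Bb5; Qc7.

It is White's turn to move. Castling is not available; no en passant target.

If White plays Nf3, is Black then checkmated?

no

After Nf3: black king on h2; in check: yes, from the white knight on f3.
Black has 2 legal replies: Kg2, Kh1.
In check but a legal move exists → not checkmate.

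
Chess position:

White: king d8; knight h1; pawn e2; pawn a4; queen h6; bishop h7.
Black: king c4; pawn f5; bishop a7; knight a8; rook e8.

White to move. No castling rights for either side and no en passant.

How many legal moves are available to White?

2

White to move; king on d8.
In check: yes, from the black rook on e8.
Legal moves: Kxe8, Kd7.
Count: 2.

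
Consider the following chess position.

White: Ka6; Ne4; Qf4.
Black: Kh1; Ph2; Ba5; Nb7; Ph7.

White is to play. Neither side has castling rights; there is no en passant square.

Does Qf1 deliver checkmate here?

yes

After Qf1: black king on h1; in check: yes, from the white queen on f1.
King squares — g1: attacked by Qf1; g2: attacked by Qf1; h2: own pawn.
Black has no legal moves → checkmate.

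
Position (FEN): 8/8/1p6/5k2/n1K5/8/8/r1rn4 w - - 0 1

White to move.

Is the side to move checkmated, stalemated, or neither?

White to move; white king on c4.
In check: yes, from the black rook on c1.
Legal moves for White: Kd5, Kb5, Kd4, Kb4, Kd3, Kb3.
White is in check but has 6 legal moves → neither.

neither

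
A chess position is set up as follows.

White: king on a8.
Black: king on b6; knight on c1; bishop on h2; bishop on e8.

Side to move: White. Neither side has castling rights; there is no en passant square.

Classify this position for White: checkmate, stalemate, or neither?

stalemate

White to move; white king on a8.
In check: no.
King squares — a7: attacked by Kb6; b7: attacked by Kb6; b8: attacked by Bh2.
Legal moves for White: none.
Not in check and no legal moves → stalemate.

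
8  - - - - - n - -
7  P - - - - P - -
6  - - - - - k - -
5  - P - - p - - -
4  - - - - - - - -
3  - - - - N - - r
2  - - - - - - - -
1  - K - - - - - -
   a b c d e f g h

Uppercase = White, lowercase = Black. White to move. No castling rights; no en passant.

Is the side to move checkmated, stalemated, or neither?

neither

White to move; white king on b1.
In check: no.
Legal moves for White: Nf5, Nd5+, Ng4+, Nc4, Ng2, Nc2, Nf1, Nd1, Kc2, Kb2, Ka2, Kc1, Ka1, a8=Q, a8=R, a8=B, a8=N, b6.
White has 18 legal moves and is not in check → neither.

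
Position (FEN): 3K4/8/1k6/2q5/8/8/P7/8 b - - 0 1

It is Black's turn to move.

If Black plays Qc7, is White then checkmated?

After Qc7: white king on d8; in check: yes, from the black queen on c7.
White has 1 legal reply: Ke8.
In check but a legal move exists → not checkmate.

no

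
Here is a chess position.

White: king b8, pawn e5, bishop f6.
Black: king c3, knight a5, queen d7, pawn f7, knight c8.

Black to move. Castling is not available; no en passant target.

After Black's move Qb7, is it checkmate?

After Qb7: white king on b8; in check: yes, from the black queen on b7.
King squares — a7: attacked by Qb7; b7: attacked by Na5; c7: attacked by Qb7; a8: attacked by Qb7; c8: attacked by Qb7.
White has no legal moves → checkmate.

yes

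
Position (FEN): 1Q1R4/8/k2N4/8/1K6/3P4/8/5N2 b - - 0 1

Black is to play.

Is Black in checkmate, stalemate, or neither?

Black to move; black king on a6.
In check: no.
King squares — a5: attacked by Kb4; b5: attacked by Kb4; b6: attacked by Qb8; a7: attacked by Qb8; b7: attacked by Nd6.
Legal moves for Black: none.
Not in check and no legal moves → stalemate.

stalemate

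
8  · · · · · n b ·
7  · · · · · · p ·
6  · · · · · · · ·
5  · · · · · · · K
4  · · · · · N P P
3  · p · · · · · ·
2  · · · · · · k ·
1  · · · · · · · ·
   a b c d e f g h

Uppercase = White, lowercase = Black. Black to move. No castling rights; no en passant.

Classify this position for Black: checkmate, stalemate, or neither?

Black to move; black king on g2.
In check: yes, from the white knight on f4.
Legal moves for Black: Kg3, Kf3, Kh2, Kf2, Kh1, Kg1, Kf1.
Black is in check but has 7 legal moves → neither.

neither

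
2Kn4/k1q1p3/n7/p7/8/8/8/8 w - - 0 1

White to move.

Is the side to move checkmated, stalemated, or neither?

White to move; white king on c8.
In check: yes, from the black queen on c7.
King squares — b7: attacked by Ka7; c7: attacked by Na6; d7: attacked by Qc7; b8: attacked by Na6; d8: attacked by Qc7.
Legal moves for White: none.
In check with no legal moves → checkmate.

checkmate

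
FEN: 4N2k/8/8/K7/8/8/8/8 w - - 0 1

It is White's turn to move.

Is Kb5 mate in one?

After Kb5: black king on h8; in check: no.
Black is not in check, so this cannot be checkmate.

no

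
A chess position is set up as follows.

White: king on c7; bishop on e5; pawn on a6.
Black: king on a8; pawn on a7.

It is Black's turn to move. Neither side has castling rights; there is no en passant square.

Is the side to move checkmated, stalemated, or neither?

Black to move; black king on a8.
In check: no.
King squares — a7: own pawn; b7: attacked by Pa6; b8: attacked by Kc7.
Legal moves for Black: none.
Not in check and no legal moves → stalemate.

stalemate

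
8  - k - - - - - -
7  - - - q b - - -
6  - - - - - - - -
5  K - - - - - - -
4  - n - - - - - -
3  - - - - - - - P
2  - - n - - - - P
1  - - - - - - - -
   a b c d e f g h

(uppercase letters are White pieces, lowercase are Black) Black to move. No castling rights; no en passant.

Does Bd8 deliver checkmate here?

yes

After Bd8: white king on a5; in check: yes, from the black bishop on d8.
King squares — a4: attacked by Qd7; b4: attacked by Nc2; b5: attacked by Qd7; a6: attacked by Nb4; b6: attacked by Bd8.
White has no legal moves → checkmate.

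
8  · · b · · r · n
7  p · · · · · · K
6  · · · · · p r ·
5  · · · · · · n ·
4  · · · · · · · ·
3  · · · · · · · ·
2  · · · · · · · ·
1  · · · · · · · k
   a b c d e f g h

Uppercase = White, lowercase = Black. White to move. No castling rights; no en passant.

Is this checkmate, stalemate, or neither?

White to move; white king on h7.
In check: yes, from the black knight on g5.
King squares — g6: attacked by Nh8; h6: attacked by Rg6; g7: attacked by Rg6; g8: attacked by Rg6; h8: attacked by Rf8.
Legal moves for White: none.
In check with no legal moves → checkmate.

checkmate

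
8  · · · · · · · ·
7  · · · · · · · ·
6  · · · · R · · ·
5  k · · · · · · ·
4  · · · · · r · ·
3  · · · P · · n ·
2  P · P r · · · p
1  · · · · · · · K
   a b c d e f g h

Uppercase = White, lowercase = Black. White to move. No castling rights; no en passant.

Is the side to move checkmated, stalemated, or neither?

White to move; white king on h1.
In check: yes, from the black knight on g3.
King squares — g1: attacked by Ph2; g2: attacked by Rd2; h2: attacked by Rd2.
Legal moves for White: none.
In check with no legal moves → checkmate.

checkmate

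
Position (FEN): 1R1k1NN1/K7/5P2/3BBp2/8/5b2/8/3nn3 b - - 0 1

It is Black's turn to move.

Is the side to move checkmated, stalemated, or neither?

checkmate

Black to move; black king on d8.
In check: yes, from the white rook on b8.
King squares — c7: attacked by Be5; d7: attacked by Nf8; e7: attacked by Pf6; c8: attacked by Rb8; e8: attacked by Rb8.
Legal moves for Black: none.
In check with no legal moves → checkmate.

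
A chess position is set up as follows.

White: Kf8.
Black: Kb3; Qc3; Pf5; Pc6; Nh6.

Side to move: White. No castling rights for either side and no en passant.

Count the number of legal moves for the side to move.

2

White to move; king on f8.
In check: no.
Legal moves: Ke8, Ke7.
Count: 2.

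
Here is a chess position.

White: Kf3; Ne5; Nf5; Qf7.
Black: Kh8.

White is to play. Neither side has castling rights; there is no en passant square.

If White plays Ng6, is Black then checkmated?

After Ng6: black king on h8; in check: yes, from the white knight on g6.
King squares — g7: attacked by Nf5; h7: attacked by Qf7; g8: attacked by Qf7.
Black has no legal moves → checkmate.

yes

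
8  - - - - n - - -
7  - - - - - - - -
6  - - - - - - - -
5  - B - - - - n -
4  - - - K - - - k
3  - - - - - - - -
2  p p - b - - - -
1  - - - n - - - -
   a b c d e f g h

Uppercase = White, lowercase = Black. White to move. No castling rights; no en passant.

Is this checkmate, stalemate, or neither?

neither

White to move; white king on d4.
In check: no.
Legal moves for White: Bxe8, Bd7, Bc6, Ba6, Bc4, Ba4, Bd3, Be2, Bf1, Ke5, Kd5, Kc5, Kc4, Kd3.
White has 14 legal moves and is not in check → neither.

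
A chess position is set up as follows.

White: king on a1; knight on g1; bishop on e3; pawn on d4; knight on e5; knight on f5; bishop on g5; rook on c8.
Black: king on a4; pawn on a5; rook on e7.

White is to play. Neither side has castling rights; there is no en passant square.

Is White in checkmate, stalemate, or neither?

White to move; white king on a1.
In check: no.
Legal moves for White include: Rh8, Rg8, Rf8, Re8, Rd8, Rb8, Ra8, Rc7, Rc6, Rc5, Rc4+, Rc3, Rc2, Rc1, Bxe7, Bh6, Bf6, Bh4, ... (list truncated; more exist).
White has legal moves and is not in check → neither.

neither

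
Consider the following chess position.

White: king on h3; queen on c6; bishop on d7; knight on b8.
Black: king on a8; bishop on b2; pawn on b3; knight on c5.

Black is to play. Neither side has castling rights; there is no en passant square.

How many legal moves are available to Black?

3

Black to move; king on a8.
In check: yes, from the white queen on c6.
Legal moves: Kxb8, Ka7, Nb7.
Count: 3.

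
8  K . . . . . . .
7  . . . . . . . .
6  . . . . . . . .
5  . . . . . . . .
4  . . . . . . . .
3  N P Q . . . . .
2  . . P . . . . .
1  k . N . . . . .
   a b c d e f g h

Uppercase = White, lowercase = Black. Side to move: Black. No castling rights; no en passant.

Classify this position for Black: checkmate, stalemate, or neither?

Black to move; black king on a1.
In check: yes, from the white queen on c3.
King squares — b1: attacked by Na3; a2: attacked by Nc1; b2: attacked by Qc3.
Legal moves for Black: none.
In check with no legal moves → checkmate.

checkmate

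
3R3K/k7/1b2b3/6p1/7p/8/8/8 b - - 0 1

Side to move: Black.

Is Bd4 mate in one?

no

After Bd4: white king on h8; in check: yes, from the black bishop on d4.
White has 2 legal replies: Kh7, Rxd4.
In check but a legal move exists → not checkmate.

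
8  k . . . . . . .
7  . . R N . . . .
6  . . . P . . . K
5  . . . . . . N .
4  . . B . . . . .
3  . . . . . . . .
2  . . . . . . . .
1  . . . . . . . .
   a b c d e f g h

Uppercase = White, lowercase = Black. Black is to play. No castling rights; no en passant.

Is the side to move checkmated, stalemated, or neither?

Black to move; black king on a8.
In check: no.
King squares — a7: attacked by Rc7; b7: attacked by Rc7; b8: attacked by Nd7.
Legal moves for Black: none.
Not in check and no legal moves → stalemate.

stalemate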